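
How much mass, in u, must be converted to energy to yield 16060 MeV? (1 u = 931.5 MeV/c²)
m = E/c² = 17.24 u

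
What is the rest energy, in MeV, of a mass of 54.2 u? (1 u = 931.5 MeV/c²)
E = mc² = 50490 MeV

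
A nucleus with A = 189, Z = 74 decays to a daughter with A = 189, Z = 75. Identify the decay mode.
ΔA = 0, ΔZ = +1 ⇒ beta-minus decay (β⁻)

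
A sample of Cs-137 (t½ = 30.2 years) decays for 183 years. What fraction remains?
N/N₀ = (1/2)^(t/t½) = 0.01499 = 1.5%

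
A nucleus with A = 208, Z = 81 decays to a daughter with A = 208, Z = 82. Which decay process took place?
ΔA = 0, ΔZ = +1 ⇒ beta-minus decay (β⁻)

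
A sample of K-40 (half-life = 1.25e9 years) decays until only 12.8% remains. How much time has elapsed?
t = t½ × log₂(N₀/N) = 3.707e9 years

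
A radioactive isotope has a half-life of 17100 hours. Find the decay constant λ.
λ = ln(2)/t½ = 4.053e-5 hour⁻¹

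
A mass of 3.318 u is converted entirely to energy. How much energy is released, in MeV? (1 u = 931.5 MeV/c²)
E = mc² = 3091 MeV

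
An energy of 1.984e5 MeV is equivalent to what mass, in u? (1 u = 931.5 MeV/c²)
m = E/c² = 213 u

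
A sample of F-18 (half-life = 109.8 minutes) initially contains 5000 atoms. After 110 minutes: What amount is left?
N = N₀(1/2)^(t/t½) = 2497 atoms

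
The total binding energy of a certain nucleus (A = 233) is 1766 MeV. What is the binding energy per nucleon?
B.E./A = 1766/233 = 7.579 MeV/nucleon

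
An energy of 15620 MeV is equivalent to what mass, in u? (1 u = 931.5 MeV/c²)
m = E/c² = 16.77 u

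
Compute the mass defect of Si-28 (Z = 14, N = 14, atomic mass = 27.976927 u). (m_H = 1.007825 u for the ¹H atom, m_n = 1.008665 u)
Δm = Z·m_H + N·m_n − M = 0.2539 u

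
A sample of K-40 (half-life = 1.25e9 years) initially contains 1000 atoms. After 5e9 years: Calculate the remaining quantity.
N = N₀(1/2)^(t/t½) = 62.5 atoms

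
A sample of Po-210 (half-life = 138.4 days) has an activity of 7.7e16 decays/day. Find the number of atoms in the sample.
N = A/λ = 1.537e19 atoms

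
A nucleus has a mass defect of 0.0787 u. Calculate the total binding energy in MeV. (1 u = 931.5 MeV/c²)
B.E. = Δm × 931.5 = 73.31 MeV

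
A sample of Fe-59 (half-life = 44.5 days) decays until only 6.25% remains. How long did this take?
t = t½ × log₂(N₀/N) = 178 days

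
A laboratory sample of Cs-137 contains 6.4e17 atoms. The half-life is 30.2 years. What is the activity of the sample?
A = λN = 1.469e16 decays/year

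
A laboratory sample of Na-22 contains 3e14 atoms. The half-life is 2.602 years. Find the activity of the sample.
A = λN = 7.992e13 decays/year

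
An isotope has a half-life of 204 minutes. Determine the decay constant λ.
λ = ln(2)/t½ = 0.003398 minute⁻¹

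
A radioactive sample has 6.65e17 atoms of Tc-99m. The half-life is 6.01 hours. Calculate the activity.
A = λN = 7.67e16 decays/hour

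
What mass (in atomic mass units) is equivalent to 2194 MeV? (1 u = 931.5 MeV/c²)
m = E/c² = 2.355 u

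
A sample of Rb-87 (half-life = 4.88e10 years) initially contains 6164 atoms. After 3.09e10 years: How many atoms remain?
N = N₀(1/2)^(t/t½) = 3974 atoms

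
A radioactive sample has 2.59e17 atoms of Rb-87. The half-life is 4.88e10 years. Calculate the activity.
A = λN = 3.679e6 decays/year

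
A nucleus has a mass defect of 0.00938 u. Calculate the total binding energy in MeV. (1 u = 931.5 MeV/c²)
B.E. = Δm × 931.5 = 8.737 MeV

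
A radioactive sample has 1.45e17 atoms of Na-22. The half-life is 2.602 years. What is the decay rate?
A = λN = 3.863e16 decays/year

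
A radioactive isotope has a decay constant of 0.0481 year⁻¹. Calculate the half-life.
t½ = ln(2)/λ = 14.41 years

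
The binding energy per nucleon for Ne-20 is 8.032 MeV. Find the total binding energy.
B.E. = 8.032 × 20 = 160.6 MeV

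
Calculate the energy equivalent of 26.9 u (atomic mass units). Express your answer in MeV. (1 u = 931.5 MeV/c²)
E = mc² = 25060 MeV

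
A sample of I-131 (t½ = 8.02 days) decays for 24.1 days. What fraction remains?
N/N₀ = (1/2)^(t/t½) = 0.1246 = 12.5%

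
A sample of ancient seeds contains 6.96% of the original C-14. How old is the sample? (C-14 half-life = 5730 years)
Age = t½ × log₂(1/ratio) = 22030 years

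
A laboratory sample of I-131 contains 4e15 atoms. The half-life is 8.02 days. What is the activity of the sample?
A = λN = 3.457e14 decays/day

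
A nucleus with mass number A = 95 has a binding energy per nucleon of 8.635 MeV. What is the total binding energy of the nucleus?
B.E. = 8.635 × 95 = 820.3 MeV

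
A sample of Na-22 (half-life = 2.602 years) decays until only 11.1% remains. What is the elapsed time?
t = t½ × log₂(N₀/N) = 8.252 years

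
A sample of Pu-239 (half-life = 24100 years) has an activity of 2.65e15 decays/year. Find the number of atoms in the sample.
N = A/λ = 9.214e19 atoms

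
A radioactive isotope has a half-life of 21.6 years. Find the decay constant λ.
λ = ln(2)/t½ = 0.03209 year⁻¹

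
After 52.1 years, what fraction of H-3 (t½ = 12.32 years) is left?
N/N₀ = (1/2)^(t/t½) = 0.05333 = 5.33%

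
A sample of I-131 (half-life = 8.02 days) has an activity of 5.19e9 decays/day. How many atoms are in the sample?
N = A/λ = 6.005e10 atoms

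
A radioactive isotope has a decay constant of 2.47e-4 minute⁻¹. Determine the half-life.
t½ = ln(2)/λ = 2806 minutes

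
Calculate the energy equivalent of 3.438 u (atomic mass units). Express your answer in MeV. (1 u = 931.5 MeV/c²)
E = mc² = 3202 MeV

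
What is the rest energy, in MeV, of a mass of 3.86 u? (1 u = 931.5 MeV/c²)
E = mc² = 3596 MeV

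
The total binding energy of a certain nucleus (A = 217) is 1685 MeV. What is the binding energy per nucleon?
B.E./A = 1685/217 = 7.765 MeV/nucleon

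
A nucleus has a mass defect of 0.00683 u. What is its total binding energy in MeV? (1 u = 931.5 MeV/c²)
B.E. = Δm × 931.5 = 6.362 MeV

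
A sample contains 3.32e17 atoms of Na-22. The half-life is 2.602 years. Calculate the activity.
A = λN = 8.844e16 decays/year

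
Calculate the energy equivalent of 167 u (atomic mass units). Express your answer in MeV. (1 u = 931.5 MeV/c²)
E = mc² = 1.556e5 MeV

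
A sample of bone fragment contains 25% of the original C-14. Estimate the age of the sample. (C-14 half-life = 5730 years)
Age = t½ × log₂(1/ratio) = 11460 years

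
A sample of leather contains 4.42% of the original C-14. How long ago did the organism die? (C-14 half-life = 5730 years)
Age = t½ × log₂(1/ratio) = 25780 years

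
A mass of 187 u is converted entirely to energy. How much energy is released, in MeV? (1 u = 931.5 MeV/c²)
E = mc² = 1.742e5 MeV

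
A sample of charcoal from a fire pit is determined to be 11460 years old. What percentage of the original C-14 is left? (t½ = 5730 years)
N/N₀ = (1/2)^(t/t½) = 0.25 = 25%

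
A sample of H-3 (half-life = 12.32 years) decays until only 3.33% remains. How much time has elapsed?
t = t½ × log₂(N₀/N) = 60.47 years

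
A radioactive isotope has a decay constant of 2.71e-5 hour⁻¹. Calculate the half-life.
t½ = ln(2)/λ = 25580 hours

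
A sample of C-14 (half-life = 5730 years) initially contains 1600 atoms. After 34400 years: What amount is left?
N = N₀(1/2)^(t/t½) = 24.94 atoms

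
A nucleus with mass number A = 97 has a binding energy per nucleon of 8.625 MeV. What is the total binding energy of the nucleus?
B.E. = 8.625 × 97 = 836.6 MeV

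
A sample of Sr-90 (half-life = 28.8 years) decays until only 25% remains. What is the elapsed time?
t = t½ × log₂(N₀/N) = 57.6 years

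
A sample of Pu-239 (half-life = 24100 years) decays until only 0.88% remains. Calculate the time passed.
t = t½ × log₂(N₀/N) = 1.646e5 years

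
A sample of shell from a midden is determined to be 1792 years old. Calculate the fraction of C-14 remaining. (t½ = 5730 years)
N/N₀ = (1/2)^(t/t½) = 0.8051 = 80.5%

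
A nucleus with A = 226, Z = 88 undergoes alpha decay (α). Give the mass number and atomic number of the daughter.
Daughter: A = 222, Z = 86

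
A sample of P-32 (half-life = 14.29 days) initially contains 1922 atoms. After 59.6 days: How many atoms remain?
N = N₀(1/2)^(t/t½) = 106.7 atoms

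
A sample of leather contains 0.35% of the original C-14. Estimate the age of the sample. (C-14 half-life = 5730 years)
Age = t½ × log₂(1/ratio) = 46750 years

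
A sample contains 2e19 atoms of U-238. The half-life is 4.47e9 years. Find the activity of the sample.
A = λN = 3.101e9 decays/year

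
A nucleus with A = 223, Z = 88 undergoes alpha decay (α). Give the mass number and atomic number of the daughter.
Daughter: A = 219, Z = 86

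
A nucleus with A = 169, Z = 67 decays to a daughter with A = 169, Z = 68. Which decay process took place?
ΔA = 0, ΔZ = +1 ⇒ beta-minus decay (β⁻)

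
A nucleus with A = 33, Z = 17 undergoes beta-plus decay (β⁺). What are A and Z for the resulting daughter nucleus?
Daughter: A = 33, Z = 16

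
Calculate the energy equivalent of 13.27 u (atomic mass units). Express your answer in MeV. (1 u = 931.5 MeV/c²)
E = mc² = 12360 MeV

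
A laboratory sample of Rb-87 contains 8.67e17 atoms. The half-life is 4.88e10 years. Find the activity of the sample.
A = λN = 1.231e7 decays/year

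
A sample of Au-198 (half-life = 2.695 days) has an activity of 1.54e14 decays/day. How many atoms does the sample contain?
N = A/λ = 5.988e14 atoms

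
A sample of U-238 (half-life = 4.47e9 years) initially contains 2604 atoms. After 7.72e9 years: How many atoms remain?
N = N₀(1/2)^(t/t½) = 786.6 atoms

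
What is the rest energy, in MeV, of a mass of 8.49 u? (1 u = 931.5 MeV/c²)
E = mc² = 7908 MeV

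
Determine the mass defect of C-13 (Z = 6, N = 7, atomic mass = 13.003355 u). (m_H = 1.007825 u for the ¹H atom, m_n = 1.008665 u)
Δm = Z·m_H + N·m_n − M = 0.1043 u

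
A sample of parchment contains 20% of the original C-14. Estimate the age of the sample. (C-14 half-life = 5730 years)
Age = t½ × log₂(1/ratio) = 13300 years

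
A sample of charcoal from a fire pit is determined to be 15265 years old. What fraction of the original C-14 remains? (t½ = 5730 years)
N/N₀ = (1/2)^(t/t½) = 0.1578 = 15.8%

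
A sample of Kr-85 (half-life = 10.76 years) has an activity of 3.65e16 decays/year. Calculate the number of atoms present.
N = A/λ = 5.666e17 atoms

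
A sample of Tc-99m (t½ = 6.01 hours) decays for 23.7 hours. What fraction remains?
N/N₀ = (1/2)^(t/t½) = 0.065 = 6.5%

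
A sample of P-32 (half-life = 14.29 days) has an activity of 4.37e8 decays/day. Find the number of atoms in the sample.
N = A/λ = 9.009e9 atoms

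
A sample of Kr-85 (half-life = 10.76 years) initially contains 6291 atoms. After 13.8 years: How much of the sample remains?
N = N₀(1/2)^(t/t½) = 2586 atoms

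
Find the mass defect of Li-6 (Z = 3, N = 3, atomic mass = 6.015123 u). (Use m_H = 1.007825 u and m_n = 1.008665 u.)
Δm = Z·m_H + N·m_n − M = 0.03435 u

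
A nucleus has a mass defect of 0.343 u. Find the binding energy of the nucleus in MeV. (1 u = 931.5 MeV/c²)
B.E. = Δm × 931.5 = 319.5 MeV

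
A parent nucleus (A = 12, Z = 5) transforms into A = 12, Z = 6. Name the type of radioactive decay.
ΔA = 0, ΔZ = +1 ⇒ beta-minus decay (β⁻)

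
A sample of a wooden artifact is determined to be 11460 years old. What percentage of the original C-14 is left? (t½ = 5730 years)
N/N₀ = (1/2)^(t/t½) = 0.25 = 25%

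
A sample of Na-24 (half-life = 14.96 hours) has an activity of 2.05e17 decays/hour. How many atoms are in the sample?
N = A/λ = 4.424e18 atoms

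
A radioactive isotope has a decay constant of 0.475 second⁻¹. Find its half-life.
t½ = ln(2)/λ = 1.459 seconds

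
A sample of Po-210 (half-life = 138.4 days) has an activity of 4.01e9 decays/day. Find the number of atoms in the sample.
N = A/λ = 8.007e11 atoms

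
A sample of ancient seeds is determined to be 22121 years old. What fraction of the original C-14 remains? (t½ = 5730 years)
N/N₀ = (1/2)^(t/t½) = 0.06884 = 6.88%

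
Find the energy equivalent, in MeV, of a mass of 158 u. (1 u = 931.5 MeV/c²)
E = mc² = 1.472e5 MeV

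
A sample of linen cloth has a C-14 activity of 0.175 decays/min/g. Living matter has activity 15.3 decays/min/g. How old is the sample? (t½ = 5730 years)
Age = t½ × log₂(A₀/A) = 36960 years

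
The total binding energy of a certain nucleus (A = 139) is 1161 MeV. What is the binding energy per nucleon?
B.E./A = 1161/139 = 8.353 MeV/nucleon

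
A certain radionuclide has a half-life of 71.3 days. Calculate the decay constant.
λ = ln(2)/t½ = 0.009722 day⁻¹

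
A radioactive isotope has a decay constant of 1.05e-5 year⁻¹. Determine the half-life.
t½ = ln(2)/λ = 66010 years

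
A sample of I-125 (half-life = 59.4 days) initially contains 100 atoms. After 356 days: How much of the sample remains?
N = N₀(1/2)^(t/t½) = 1.57 atoms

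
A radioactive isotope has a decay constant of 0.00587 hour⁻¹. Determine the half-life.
t½ = ln(2)/λ = 118.1 hours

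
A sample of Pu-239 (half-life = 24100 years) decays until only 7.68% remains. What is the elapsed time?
t = t½ × log₂(N₀/N) = 89240 years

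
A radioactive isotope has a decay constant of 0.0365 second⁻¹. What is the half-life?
t½ = ln(2)/λ = 18.99 seconds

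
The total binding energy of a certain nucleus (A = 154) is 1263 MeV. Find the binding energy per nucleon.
B.E./A = 1263/154 = 8.201 MeV/nucleon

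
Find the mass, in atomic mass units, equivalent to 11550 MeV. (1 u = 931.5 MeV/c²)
m = E/c² = 12.4 u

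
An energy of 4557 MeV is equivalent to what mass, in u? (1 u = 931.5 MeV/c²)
m = E/c² = 4.892 u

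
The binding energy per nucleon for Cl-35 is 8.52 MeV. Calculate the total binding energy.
B.E. = 8.52 × 35 = 298.2 MeV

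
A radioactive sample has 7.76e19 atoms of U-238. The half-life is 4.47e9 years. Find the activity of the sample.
A = λN = 1.203e10 decays/year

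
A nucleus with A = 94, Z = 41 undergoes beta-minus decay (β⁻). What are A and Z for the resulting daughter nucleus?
Daughter: A = 94, Z = 42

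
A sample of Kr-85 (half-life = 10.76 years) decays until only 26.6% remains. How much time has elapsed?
t = t½ × log₂(N₀/N) = 20.56 years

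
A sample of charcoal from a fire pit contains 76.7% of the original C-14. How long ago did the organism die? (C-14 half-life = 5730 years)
Age = t½ × log₂(1/ratio) = 2193 years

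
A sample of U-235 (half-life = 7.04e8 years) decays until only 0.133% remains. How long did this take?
t = t½ × log₂(N₀/N) = 6.726e9 years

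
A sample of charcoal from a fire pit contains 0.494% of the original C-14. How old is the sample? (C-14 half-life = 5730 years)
Age = t½ × log₂(1/ratio) = 43900 years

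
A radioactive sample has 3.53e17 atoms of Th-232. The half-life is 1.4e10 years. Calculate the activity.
A = λN = 1.748e7 decays/year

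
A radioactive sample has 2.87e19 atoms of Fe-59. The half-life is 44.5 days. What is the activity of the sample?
A = λN = 4.47e17 decays/day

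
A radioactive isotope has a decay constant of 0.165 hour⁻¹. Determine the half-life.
t½ = ln(2)/λ = 4.201 hours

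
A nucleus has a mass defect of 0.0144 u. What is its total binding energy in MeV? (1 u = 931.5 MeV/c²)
B.E. = Δm × 931.5 = 13.41 MeV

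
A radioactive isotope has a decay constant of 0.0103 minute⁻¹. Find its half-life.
t½ = ln(2)/λ = 67.3 minutes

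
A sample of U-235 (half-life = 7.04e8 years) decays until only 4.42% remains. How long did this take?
t = t½ × log₂(N₀/N) = 3.168e9 years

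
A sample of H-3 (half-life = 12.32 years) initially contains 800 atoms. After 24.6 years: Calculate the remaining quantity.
N = N₀(1/2)^(t/t½) = 200.5 atoms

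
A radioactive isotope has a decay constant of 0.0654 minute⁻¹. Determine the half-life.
t½ = ln(2)/λ = 10.6 minutes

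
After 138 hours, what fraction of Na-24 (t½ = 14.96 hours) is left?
N/N₀ = (1/2)^(t/t½) = 0.001672 = 0.167%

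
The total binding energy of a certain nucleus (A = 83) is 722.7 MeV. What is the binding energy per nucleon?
B.E./A = 722.7/83 = 8.707 MeV/nucleon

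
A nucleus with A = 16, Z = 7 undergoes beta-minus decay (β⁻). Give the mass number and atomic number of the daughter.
Daughter: A = 16, Z = 8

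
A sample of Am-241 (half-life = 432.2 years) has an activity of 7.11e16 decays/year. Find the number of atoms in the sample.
N = A/λ = 4.433e19 atoms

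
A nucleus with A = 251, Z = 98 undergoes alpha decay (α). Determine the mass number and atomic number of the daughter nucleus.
Daughter: A = 247, Z = 96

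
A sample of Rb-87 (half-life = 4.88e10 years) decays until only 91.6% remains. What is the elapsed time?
t = t½ × log₂(N₀/N) = 6.177e9 years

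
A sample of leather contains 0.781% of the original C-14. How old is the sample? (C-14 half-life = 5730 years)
Age = t½ × log₂(1/ratio) = 40110 years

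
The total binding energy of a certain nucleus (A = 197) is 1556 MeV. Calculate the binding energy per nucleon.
B.E./A = 1556/197 = 7.898 MeV/nucleon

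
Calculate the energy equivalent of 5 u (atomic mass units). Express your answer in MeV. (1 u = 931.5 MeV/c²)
E = mc² = 4658 MeV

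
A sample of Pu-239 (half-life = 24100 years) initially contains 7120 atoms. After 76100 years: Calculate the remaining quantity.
N = N₀(1/2)^(t/t½) = 797.9 atoms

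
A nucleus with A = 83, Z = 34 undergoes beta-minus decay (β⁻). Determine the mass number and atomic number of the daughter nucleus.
Daughter: A = 83, Z = 35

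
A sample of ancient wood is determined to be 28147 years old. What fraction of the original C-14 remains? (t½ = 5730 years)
N/N₀ = (1/2)^(t/t½) = 0.03321 = 3.32%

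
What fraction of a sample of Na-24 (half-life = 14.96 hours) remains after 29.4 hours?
N/N₀ = (1/2)^(t/t½) = 0.2561 = 25.6%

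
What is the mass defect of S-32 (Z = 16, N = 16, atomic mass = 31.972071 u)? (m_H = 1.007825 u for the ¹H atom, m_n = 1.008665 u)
Δm = Z·m_H + N·m_n − M = 0.2918 u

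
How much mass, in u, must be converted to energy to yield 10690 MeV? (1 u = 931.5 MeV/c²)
m = E/c² = 11.48 u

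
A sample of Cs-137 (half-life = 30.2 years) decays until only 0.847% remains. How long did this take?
t = t½ × log₂(N₀/N) = 207.9 years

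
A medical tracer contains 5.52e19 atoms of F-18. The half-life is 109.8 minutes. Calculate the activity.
A = λN = 3.485e17 decays/minute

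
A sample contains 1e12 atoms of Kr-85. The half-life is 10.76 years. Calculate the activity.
A = λN = 6.442e10 decays/year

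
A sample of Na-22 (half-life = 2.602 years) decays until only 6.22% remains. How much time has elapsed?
t = t½ × log₂(N₀/N) = 10.43 years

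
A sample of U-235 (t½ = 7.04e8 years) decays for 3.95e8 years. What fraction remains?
N/N₀ = (1/2)^(t/t½) = 0.6778 = 67.8%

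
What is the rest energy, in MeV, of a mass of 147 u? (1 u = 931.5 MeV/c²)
E = mc² = 1.369e5 MeV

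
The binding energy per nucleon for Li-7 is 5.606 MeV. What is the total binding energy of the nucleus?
B.E. = 5.606 × 7 = 39.24 MeV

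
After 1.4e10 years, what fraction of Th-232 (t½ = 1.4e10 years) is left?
N/N₀ = (1/2)^(t/t½) = 0.5 = 50%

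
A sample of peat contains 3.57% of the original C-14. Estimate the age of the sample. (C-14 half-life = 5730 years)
Age = t½ × log₂(1/ratio) = 27550 years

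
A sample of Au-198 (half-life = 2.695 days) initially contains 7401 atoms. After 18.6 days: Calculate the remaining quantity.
N = N₀(1/2)^(t/t½) = 61.9 atoms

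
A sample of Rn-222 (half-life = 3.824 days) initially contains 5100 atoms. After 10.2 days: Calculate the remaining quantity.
N = N₀(1/2)^(t/t½) = 802.8 atoms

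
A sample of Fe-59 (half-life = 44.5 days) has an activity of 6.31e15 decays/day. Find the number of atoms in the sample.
N = A/λ = 4.051e17 atoms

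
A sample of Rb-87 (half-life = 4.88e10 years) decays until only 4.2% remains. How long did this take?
t = t½ × log₂(N₀/N) = 2.232e11 years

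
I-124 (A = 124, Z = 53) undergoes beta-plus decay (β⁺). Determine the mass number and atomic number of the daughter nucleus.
Daughter: A = 124, Z = 52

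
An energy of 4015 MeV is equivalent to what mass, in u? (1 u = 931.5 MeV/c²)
m = E/c² = 4.31 u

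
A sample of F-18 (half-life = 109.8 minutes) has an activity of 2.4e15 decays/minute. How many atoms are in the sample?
N = A/λ = 3.802e17 atoms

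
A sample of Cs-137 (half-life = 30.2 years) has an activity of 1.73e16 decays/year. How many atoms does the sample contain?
N = A/λ = 7.538e17 atoms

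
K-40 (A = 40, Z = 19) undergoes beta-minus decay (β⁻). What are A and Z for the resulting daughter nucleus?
Daughter: A = 40, Z = 20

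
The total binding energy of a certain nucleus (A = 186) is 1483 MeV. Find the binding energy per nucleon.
B.E./A = 1483/186 = 7.973 MeV/nucleon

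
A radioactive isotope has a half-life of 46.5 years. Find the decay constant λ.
λ = ln(2)/t½ = 0.01491 year⁻¹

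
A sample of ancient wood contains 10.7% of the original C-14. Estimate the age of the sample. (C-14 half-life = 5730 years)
Age = t½ × log₂(1/ratio) = 18480 years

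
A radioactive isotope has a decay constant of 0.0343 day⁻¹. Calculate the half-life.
t½ = ln(2)/λ = 20.21 days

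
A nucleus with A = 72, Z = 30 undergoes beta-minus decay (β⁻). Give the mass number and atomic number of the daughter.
Daughter: A = 72, Z = 31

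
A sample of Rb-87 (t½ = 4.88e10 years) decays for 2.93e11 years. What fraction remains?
N/N₀ = (1/2)^(t/t½) = 0.01558 = 1.56%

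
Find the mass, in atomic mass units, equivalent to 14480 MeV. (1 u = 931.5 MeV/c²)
m = E/c² = 15.54 u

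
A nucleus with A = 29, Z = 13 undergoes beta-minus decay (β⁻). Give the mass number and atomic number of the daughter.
Daughter: A = 29, Z = 14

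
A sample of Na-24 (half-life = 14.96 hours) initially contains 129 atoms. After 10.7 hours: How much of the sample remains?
N = N₀(1/2)^(t/t½) = 78.57 atoms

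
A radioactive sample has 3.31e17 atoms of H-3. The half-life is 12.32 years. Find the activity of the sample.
A = λN = 1.862e16 decays/year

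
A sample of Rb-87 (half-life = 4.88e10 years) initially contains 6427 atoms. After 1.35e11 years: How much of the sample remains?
N = N₀(1/2)^(t/t½) = 944.6 atoms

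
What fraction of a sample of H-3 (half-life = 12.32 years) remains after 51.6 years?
N/N₀ = (1/2)^(t/t½) = 0.05485 = 5.49%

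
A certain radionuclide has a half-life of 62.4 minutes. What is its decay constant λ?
λ = ln(2)/t½ = 0.01111 minute⁻¹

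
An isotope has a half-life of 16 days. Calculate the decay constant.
λ = ln(2)/t½ = 0.04332 day⁻¹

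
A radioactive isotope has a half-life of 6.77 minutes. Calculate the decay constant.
λ = ln(2)/t½ = 0.1024 minute⁻¹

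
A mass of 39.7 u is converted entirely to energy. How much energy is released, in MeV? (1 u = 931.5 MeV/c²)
E = mc² = 36980 MeV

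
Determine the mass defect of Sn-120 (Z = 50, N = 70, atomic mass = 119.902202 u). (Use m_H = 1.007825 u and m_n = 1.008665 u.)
Δm = Z·m_H + N·m_n − M = 1.096 u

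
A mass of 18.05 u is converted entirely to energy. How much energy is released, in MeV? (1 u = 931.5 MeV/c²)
E = mc² = 16810 MeV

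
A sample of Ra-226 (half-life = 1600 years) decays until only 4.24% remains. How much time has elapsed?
t = t½ × log₂(N₀/N) = 7296 years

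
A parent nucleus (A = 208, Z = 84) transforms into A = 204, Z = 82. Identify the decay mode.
ΔA = -4, ΔZ = -2 ⇒ alpha decay (α)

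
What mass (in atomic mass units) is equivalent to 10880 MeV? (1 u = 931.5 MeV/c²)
m = E/c² = 11.68 u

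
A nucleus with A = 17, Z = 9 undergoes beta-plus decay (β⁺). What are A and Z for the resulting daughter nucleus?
Daughter: A = 17, Z = 8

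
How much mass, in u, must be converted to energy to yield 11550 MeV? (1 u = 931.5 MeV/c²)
m = E/c² = 12.4 u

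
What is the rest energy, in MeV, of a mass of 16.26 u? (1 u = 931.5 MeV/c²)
E = mc² = 15150 MeV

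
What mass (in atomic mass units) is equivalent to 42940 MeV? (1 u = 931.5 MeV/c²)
m = E/c² = 46.1 u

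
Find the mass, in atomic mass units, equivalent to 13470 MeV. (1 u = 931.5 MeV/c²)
m = E/c² = 14.46 u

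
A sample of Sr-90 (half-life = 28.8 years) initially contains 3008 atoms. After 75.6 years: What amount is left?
N = N₀(1/2)^(t/t½) = 487.6 atoms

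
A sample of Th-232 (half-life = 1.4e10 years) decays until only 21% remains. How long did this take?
t = t½ × log₂(N₀/N) = 3.152e10 years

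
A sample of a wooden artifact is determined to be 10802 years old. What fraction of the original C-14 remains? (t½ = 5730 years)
N/N₀ = (1/2)^(t/t½) = 0.2707 = 27.1%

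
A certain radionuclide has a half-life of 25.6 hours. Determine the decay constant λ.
λ = ln(2)/t½ = 0.02708 hour⁻¹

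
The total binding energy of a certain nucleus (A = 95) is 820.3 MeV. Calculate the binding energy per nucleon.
B.E./A = 820.3/95 = 8.635 MeV/nucleon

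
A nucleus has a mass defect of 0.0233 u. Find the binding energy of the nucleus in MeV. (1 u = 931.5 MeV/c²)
B.E. = Δm × 931.5 = 21.7 MeV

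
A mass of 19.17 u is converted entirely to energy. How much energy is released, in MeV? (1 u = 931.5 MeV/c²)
E = mc² = 17860 MeV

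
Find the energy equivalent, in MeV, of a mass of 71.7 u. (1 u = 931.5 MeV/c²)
E = mc² = 66790 MeV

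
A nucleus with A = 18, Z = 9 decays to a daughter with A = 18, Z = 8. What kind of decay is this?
ΔA = 0, ΔZ = -1 ⇒ beta-plus decay (β⁺) or electron capture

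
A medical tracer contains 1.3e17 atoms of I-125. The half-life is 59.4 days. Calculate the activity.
A = λN = 1.517e15 decays/day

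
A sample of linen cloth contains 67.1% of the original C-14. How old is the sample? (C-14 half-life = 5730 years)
Age = t½ × log₂(1/ratio) = 3298 years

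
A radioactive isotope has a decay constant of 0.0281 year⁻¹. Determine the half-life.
t½ = ln(2)/λ = 24.67 years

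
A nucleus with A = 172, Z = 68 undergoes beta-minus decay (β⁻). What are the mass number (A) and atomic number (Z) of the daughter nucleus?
Daughter: A = 172, Z = 69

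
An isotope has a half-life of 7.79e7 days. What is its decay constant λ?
λ = ln(2)/t½ = 8.898e-9 day⁻¹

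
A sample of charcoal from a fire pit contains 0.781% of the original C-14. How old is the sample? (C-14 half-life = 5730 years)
Age = t½ × log₂(1/ratio) = 40110 years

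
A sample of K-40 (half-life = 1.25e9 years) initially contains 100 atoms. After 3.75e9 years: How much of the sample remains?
N = N₀(1/2)^(t/t½) = 12.5 atoms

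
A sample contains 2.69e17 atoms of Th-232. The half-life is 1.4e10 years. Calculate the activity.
A = λN = 1.332e7 decays/year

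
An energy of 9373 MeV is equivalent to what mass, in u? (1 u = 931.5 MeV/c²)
m = E/c² = 10.06 u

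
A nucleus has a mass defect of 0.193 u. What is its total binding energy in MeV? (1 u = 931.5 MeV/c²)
B.E. = Δm × 931.5 = 179.8 MeV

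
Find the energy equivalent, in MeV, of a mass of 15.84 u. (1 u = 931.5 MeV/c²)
E = mc² = 14750 MeV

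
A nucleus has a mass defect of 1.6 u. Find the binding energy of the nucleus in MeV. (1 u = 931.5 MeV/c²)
B.E. = Δm × 931.5 = 1490 MeV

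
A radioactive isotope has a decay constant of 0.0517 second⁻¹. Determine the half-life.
t½ = ln(2)/λ = 13.41 seconds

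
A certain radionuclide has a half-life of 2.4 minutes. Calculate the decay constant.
λ = ln(2)/t½ = 0.2888 minute⁻¹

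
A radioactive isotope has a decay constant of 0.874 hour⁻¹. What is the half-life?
t½ = ln(2)/λ = 0.7931 hours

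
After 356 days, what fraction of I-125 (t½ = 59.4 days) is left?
N/N₀ = (1/2)^(t/t½) = 0.0157 = 1.57%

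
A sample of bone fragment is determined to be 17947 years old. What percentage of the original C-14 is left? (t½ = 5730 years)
N/N₀ = (1/2)^(t/t½) = 0.1141 = 11.4%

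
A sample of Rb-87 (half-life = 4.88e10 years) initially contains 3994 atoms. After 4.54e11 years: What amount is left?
N = N₀(1/2)^(t/t½) = 6.322 atoms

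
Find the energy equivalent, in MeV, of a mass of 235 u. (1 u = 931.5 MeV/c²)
E = mc² = 2.189e5 MeV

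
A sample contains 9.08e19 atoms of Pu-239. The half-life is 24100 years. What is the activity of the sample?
A = λN = 2.612e15 decays/year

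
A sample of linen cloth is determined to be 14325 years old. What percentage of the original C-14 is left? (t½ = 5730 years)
N/N₀ = (1/2)^(t/t½) = 0.1768 = 17.7%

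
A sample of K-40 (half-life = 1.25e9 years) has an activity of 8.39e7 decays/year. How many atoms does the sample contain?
N = A/λ = 1.513e17 atoms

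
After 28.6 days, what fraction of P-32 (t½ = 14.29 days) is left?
N/N₀ = (1/2)^(t/t½) = 0.2498 = 25%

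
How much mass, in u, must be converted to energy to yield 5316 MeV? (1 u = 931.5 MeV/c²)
m = E/c² = 5.707 u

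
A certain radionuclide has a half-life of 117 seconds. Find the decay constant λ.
λ = ln(2)/t½ = 0.005924 second⁻¹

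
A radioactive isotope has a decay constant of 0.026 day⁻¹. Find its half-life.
t½ = ln(2)/λ = 26.66 days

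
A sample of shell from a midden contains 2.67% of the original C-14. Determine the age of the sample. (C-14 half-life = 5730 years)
Age = t½ × log₂(1/ratio) = 29950 years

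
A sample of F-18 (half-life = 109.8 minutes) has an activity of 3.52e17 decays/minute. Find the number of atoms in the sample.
N = A/λ = 5.576e19 atoms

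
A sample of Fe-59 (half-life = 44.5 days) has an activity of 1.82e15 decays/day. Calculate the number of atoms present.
N = A/λ = 1.168e17 atoms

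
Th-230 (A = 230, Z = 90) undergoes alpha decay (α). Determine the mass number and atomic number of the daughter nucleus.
Daughter: A = 226, Z = 88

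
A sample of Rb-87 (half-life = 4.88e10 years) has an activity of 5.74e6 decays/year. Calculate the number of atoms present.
N = A/λ = 4.041e17 atoms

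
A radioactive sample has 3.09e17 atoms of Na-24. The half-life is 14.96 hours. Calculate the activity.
A = λN = 1.432e16 decays/hour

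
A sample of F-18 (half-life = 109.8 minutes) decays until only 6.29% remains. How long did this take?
t = t½ × log₂(N₀/N) = 438.2 minutes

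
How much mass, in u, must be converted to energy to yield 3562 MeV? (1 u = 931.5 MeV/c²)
m = E/c² = 3.824 u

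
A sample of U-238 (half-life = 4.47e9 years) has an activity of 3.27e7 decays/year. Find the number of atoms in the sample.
N = A/λ = 2.109e17 atoms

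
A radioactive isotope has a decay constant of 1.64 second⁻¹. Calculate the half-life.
t½ = ln(2)/λ = 0.4227 seconds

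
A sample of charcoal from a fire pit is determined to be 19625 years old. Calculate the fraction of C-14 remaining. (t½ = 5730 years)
N/N₀ = (1/2)^(t/t½) = 0.09311 = 9.31%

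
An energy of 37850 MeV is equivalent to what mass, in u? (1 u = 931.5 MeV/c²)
m = E/c² = 40.63 u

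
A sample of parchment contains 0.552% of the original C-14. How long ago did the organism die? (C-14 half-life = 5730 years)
Age = t½ × log₂(1/ratio) = 42980 years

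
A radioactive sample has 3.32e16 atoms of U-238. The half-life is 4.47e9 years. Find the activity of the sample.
A = λN = 5.148e6 decays/year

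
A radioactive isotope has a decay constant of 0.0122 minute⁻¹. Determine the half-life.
t½ = ln(2)/λ = 56.82 minutes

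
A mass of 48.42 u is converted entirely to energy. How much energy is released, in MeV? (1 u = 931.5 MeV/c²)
E = mc² = 45100 MeV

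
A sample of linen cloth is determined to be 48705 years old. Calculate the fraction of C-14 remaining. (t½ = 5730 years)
N/N₀ = (1/2)^(t/t½) = 0.002762 = 0.276%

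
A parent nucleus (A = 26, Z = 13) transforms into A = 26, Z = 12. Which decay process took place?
ΔA = 0, ΔZ = -1 ⇒ beta-plus decay (β⁺) or electron capture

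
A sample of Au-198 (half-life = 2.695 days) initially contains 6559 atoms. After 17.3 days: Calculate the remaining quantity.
N = N₀(1/2)^(t/t½) = 76.64 atoms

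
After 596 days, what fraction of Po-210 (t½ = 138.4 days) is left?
N/N₀ = (1/2)^(t/t½) = 0.05054 = 5.05%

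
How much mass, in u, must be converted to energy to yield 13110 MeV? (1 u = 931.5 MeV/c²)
m = E/c² = 14.07 u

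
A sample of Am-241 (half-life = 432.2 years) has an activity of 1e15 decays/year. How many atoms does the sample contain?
N = A/λ = 6.235e17 atoms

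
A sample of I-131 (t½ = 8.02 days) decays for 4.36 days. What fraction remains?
N/N₀ = (1/2)^(t/t½) = 0.686 = 68.6%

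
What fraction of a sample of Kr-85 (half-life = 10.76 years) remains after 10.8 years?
N/N₀ = (1/2)^(t/t½) = 0.4987 = 49.9%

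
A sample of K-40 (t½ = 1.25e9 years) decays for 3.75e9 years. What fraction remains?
N/N₀ = (1/2)^(t/t½) = 0.125 = 12.5%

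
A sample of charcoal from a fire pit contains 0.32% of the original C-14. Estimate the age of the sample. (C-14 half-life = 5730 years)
Age = t½ × log₂(1/ratio) = 47490 years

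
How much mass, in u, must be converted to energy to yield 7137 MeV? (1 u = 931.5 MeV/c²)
m = E/c² = 7.662 u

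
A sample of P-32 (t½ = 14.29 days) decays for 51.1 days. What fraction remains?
N/N₀ = (1/2)^(t/t½) = 0.08386 = 8.39%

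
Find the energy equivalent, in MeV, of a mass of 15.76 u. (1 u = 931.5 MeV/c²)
E = mc² = 14680 MeV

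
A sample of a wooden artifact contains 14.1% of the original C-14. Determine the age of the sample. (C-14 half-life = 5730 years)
Age = t½ × log₂(1/ratio) = 16190 years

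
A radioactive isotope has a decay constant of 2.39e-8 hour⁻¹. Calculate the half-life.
t½ = ln(2)/λ = 2.9e7 hours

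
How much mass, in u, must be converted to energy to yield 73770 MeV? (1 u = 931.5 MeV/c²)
m = E/c² = 79.19 u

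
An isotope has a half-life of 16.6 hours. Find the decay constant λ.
λ = ln(2)/t½ = 0.04176 hour⁻¹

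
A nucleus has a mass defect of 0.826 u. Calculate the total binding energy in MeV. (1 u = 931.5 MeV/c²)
B.E. = Δm × 931.5 = 769.4 MeV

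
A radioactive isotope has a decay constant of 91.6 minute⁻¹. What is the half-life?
t½ = ln(2)/λ = 0.007567 minutes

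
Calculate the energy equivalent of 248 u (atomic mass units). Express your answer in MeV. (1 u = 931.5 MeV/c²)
E = mc² = 2.31e5 MeV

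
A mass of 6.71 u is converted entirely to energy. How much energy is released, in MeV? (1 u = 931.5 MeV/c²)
E = mc² = 6250 MeV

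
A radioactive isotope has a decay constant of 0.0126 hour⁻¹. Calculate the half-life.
t½ = ln(2)/λ = 55.01 hours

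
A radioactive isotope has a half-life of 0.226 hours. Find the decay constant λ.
λ = ln(2)/t½ = 3.067 hour⁻¹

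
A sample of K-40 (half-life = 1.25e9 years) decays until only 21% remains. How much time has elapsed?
t = t½ × log₂(N₀/N) = 2.814e9 years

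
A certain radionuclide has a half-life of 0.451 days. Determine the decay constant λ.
λ = ln(2)/t½ = 1.537 day⁻¹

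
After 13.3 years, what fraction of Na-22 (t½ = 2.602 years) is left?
N/N₀ = (1/2)^(t/t½) = 0.02893 = 2.89%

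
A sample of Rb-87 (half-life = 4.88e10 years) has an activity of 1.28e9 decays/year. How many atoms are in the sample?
N = A/λ = 9.012e19 atoms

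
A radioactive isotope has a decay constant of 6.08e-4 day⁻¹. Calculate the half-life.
t½ = ln(2)/λ = 1140 days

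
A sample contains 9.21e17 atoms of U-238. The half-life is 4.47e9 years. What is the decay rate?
A = λN = 1.428e8 decays/year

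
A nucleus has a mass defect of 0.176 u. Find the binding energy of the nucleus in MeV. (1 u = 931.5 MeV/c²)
B.E. = Δm × 931.5 = 163.9 MeV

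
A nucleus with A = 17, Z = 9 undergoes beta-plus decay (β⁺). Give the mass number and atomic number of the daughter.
Daughter: A = 17, Z = 8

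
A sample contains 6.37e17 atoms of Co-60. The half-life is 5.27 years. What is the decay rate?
A = λN = 8.378e16 decays/year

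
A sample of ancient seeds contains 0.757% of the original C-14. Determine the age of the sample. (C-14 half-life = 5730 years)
Age = t½ × log₂(1/ratio) = 40370 years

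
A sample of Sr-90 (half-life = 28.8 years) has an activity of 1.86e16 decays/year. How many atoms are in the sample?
N = A/λ = 7.728e17 atoms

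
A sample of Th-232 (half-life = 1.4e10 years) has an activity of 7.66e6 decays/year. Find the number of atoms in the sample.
N = A/λ = 1.547e17 atoms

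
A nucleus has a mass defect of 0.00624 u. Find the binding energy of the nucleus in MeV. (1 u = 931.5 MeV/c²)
B.E. = Δm × 931.5 = 5.813 MeV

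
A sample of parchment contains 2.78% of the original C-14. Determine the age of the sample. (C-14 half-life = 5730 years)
Age = t½ × log₂(1/ratio) = 29620 years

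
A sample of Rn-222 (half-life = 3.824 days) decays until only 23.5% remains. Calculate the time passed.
t = t½ × log₂(N₀/N) = 7.989 days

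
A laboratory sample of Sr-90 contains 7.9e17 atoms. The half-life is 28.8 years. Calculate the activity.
A = λN = 1.901e16 decays/year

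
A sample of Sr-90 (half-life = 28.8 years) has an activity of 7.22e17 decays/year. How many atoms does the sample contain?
N = A/λ = 3e19 atoms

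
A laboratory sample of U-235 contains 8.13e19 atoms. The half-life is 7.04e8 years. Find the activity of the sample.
A = λN = 8.005e10 decays/year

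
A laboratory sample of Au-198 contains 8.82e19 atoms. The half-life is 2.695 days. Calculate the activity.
A = λN = 2.268e19 decays/day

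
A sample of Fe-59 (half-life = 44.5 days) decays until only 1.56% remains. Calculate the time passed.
t = t½ × log₂(N₀/N) = 267.1 days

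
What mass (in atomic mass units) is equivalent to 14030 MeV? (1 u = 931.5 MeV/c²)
m = E/c² = 15.06 u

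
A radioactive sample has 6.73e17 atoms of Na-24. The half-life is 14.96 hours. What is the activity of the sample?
A = λN = 3.118e16 decays/hour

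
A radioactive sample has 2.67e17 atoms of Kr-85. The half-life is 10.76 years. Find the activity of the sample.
A = λN = 1.72e16 decays/year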